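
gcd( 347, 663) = 1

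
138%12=6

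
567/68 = 567/68= 8.34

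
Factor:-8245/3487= -5^1*11^( - 1)*17^1 * 97^1*317^( - 1 )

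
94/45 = 94/45 =2.09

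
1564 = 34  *46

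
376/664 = 47/83 = 0.57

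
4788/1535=3+183/1535 = 3.12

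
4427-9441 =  - 5014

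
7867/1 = 7867= 7867.00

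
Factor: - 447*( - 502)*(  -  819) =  - 183778686 = - 2^1*3^3*7^1*13^1*149^1*251^1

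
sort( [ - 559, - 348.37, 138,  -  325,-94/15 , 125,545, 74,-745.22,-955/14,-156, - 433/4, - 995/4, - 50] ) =[-745.22,-559,-348.37,  -  325,  -  995/4,-156, - 433/4,-955/14, - 50 ,  -  94/15, 74,125,138, 545]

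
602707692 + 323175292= 925882984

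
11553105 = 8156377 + 3396728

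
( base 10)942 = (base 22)1KI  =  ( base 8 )1656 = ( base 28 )15I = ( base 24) 1F6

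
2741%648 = 149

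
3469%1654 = 161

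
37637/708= 37637/708 = 53.16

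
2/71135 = 2/71135 = 0.00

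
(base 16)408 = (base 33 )v9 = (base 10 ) 1032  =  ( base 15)48C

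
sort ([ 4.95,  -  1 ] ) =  [-1,4.95] 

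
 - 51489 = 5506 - 56995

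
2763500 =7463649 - 4700149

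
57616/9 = 6401 + 7/9 = 6401.78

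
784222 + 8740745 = 9524967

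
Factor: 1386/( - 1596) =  - 33/38 =- 2^( - 1)*3^1*11^1 * 19^( - 1)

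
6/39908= 3/19954 = 0.00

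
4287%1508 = 1271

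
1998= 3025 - 1027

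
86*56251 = 4837586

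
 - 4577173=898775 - 5475948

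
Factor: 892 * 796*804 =570865728 = 2^6*3^1*67^1*199^1*223^1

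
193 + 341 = 534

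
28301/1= 28301 = 28301.00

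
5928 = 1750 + 4178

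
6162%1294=986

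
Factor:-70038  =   - 2^1 * 3^3*1297^1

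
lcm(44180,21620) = 1016140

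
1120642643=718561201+402081442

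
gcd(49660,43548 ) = 764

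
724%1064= 724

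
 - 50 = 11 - 61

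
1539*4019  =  6185241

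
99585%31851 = 4032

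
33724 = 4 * 8431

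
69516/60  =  5793/5= 1158.60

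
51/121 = 51/121=0.42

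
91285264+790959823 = 882245087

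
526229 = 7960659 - 7434430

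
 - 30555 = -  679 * 45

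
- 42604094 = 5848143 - 48452237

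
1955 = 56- - 1899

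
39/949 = 3/73 = 0.04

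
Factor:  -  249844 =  - 2^2*7^1*8923^1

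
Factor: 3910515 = 3^1*5^1*7^1*37243^1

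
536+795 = 1331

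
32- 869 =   -  837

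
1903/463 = 1903/463 = 4.11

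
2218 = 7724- 5506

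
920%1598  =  920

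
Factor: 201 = 3^1*67^1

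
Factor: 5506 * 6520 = 35899120 = 2^4*5^1*163^1 * 2753^1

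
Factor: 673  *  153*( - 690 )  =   - 71048610 = - 2^1 * 3^3*5^1 * 17^1*23^1*673^1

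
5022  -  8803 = -3781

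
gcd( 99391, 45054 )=1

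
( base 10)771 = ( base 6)3323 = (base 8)1403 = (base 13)474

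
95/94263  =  95/94263 = 0.00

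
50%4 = 2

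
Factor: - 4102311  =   - 3^1*29^1*61^1*773^1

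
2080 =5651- 3571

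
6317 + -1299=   5018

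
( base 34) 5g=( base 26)74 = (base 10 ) 186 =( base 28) 6i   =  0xba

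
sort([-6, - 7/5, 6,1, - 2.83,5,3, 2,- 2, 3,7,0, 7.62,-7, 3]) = [  -  7, - 6, -2.83, - 2, - 7/5, 0,1, 2, 3, 3,3,5, 6,7, 7.62]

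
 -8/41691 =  - 8/41691 = - 0.00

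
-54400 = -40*1360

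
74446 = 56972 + 17474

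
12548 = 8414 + 4134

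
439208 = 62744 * 7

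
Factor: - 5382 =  - 2^1 *3^2 *13^1*23^1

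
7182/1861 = 7182/1861 = 3.86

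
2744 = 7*392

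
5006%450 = 56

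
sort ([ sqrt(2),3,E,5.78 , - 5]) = [ - 5 , sqrt( 2 ),E , 3,5.78 ]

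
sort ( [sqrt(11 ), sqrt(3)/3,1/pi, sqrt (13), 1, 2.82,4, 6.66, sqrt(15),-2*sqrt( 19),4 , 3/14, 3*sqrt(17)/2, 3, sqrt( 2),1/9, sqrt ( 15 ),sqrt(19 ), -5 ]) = [-2 * sqrt ( 19 ), - 5, 1/9, 3/14,1/pi, sqrt (3)/3 , 1, sqrt ( 2 ) , 2.82, 3, sqrt ( 11), sqrt( 13 ), sqrt(15), sqrt(15), 4, 4, sqrt ( 19), 3*sqrt( 17 )/2, 6.66 ] 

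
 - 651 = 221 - 872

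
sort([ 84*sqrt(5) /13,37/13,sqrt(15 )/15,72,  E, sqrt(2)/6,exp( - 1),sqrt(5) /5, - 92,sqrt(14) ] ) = [ - 92,sqrt( 2)/6, sqrt(15)/15,exp( - 1), sqrt( 5)/5, E,37/13,sqrt( 14 ),84*sqrt(5)/13,72]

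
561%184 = 9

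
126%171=126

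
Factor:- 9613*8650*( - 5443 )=452598785350= 2^1*5^2*173^1*5443^1*9613^1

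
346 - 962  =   - 616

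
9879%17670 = 9879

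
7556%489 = 221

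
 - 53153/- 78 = 681 +35/78  =  681.45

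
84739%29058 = 26623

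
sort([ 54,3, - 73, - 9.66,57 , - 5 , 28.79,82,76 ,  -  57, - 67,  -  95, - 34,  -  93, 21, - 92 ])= [  -  95,  -  93, - 92, - 73, - 67,  -  57, - 34, - 9.66,- 5, 3, 21,28.79, 54,57, 76, 82]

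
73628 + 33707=107335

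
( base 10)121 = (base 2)1111001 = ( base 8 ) 171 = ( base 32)3p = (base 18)6d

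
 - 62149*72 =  - 4474728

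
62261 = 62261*1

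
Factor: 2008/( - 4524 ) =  - 502/1131 =-2^1*3^( - 1)*13^ ( - 1)*29^( -1)*251^1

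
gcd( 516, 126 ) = 6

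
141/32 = 141/32 = 4.41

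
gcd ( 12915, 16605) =1845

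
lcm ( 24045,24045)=24045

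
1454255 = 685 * 2123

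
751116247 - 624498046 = 126618201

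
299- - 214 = 513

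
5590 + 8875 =14465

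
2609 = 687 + 1922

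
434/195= 434/195=2.23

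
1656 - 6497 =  - 4841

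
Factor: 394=2^1*197^1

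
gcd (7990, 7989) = 1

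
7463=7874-411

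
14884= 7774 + 7110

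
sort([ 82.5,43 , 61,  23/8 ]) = [ 23/8, 43, 61, 82.5] 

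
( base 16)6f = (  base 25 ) 4B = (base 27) 43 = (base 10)111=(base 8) 157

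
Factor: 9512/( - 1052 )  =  -2^1*29^1 * 41^1 * 263^(-1 ) = -2378/263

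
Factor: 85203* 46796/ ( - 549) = - 2^2*61^( - 1)*9467^1 * 11699^1 = - 443017732/61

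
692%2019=692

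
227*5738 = 1302526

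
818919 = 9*90991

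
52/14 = 3 + 5/7 = 3.71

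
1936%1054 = 882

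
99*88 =8712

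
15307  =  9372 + 5935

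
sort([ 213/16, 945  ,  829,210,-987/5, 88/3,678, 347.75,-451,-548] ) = [  -  548,-451 ,-987/5,213/16, 88/3, 210,347.75,  678,829, 945 ]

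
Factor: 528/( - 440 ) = -6/5=- 2^1*3^1 * 5^( - 1) 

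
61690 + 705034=766724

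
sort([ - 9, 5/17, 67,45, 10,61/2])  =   [ - 9, 5/17,10, 61/2  ,  45,67] 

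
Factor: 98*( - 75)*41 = - 2^1*3^1*5^2*7^2*41^1 = - 301350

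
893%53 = 45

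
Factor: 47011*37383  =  1757412213 = 3^1*17^1* 53^1 * 733^1*887^1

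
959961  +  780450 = 1740411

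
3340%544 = 76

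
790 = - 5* ( - 158)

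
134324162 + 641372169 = 775696331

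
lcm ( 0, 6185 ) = 0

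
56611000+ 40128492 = 96739492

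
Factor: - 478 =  - 2^1*239^1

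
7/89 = 7/89 = 0.08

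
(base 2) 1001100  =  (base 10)76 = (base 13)5B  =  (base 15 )51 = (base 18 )44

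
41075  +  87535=128610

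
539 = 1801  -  1262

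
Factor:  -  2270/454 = -5 = - 5^1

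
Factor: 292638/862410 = 151/445 = 5^( - 1)*89^ ( - 1)*151^1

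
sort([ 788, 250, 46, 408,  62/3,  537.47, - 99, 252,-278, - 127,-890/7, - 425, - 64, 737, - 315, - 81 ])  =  [-425, -315,- 278, - 890/7,- 127,-99, - 81,-64, 62/3, 46, 250,252, 408,537.47, 737, 788 ]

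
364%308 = 56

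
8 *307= 2456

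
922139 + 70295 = 992434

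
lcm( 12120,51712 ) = 775680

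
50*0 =0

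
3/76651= 3/76651 = 0.00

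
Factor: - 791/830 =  - 2^( - 1)*5^( - 1)*7^1*83^( - 1)*113^1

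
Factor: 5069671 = 5069671^1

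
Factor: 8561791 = 7^1*  359^1*3407^1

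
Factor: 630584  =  2^3*78823^1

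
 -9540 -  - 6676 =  - 2864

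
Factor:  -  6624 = -2^5*3^2*23^1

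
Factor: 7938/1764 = 2^(  -  1)*3^2 =9/2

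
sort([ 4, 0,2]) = [ 0,2, 4]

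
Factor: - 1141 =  - 7^1*163^1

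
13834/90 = 6917/45 = 153.71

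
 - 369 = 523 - 892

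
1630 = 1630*1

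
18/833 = 18/833=0.02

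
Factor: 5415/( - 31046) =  - 15/86= - 2^ ( - 1)*3^1*5^1*43^(  -  1 ) 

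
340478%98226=45800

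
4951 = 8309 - 3358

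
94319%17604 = 6299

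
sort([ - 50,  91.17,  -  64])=[-64,  -  50, 91.17]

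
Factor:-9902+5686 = -4216 = -2^3*17^1*31^1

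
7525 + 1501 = 9026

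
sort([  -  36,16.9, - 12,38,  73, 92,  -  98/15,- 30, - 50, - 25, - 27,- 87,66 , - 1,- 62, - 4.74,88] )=[-87,-62,-50, - 36, -30, - 27, - 25,-12, - 98/15, - 4.74, - 1,  16.9,38,66,73, 88,92 ] 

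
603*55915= 33716745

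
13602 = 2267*6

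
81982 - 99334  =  -17352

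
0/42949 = 0 = 0.00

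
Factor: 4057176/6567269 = 2^3*3^1*169049^1*6567269^( - 1)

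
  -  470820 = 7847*( - 60 ) 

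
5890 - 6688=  - 798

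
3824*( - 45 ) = -172080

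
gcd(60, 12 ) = 12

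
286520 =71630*4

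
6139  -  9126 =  - 2987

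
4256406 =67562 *63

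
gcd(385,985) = 5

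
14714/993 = 14714/993 = 14.82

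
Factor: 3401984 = 2^8*97^1*137^1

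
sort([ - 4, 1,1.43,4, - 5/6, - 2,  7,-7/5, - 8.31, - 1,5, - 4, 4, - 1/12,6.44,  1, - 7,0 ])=[ -8.31 , - 7,- 4, - 4,  -  2 ,  -  7/5, - 1, - 5/6,  -  1/12,0,1, 1, 1.43,4,4, 5, 6.44,7 ]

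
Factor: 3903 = 3^1*1301^1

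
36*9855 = 354780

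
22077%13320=8757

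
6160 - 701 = 5459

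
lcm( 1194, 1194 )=1194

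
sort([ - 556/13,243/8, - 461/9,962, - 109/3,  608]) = [ - 461/9 , - 556/13, -109/3 , 243/8, 608, 962]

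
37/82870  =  37/82870 =0.00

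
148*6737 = 997076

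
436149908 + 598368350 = 1034518258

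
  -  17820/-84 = 212 + 1/7= 212.14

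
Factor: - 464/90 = -2^3*3^(-2)*5^(  -  1 )*29^1 = - 232/45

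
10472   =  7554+2918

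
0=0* 74700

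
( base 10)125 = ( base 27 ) 4h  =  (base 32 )3t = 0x7d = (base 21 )5k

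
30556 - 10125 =20431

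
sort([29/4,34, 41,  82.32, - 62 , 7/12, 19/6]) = [ - 62,7/12,19/6, 29/4 , 34, 41 , 82.32]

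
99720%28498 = 14226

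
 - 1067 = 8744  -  9811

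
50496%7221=7170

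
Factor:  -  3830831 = - 17^1*225343^1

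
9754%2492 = 2278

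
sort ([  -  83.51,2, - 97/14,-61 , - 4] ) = [ - 83.51, - 61 , - 97/14,  -  4,2] 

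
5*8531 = 42655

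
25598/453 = 25598/453 = 56.51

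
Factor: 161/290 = 2^( - 1)*5^( - 1 )*7^1* 23^1*29^( -1 ) 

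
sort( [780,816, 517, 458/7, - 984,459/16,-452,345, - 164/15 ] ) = [ - 984,-452, - 164/15, 459/16,458/7,345,517, 780,816]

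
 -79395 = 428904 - 508299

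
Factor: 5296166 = 2^1*2648083^1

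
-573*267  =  -152991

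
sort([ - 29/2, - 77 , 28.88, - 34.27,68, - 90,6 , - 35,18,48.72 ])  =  [ - 90, - 77, - 35,-34.27, - 29/2, 6 , 18, 28.88 , 48.72,68 ]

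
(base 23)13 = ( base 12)22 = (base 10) 26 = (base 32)Q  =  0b11010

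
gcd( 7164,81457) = 1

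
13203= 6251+6952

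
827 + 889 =1716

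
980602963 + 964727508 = 1945330471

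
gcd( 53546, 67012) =2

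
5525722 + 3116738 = 8642460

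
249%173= 76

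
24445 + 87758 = 112203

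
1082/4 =270 + 1/2 =270.50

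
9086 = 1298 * 7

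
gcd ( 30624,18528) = 96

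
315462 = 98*3219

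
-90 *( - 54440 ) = 4899600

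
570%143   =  141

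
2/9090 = 1/4545 =0.00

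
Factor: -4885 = - 5^1*977^1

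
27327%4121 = 2601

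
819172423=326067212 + 493105211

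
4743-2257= 2486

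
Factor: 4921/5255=5^( - 1)*7^1 * 19^1*37^1*1051^( -1)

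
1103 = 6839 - 5736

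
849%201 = 45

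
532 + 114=646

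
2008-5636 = -3628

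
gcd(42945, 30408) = 21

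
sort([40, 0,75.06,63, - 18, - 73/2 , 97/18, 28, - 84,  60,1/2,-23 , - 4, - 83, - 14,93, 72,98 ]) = [ - 84, - 83, - 73/2 ,-23, - 18, - 14, - 4,0, 1/2, 97/18,  28, 40, 60, 63, 72,75.06, 93, 98]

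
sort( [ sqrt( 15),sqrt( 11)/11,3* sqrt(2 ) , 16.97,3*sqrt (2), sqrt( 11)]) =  [sqrt ( 11 )/11, sqrt(11) , sqrt( 15),3*sqrt ( 2),3*sqrt ( 2),16.97 ] 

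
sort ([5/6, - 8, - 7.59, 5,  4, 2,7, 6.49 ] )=[ - 8, - 7.59,  5/6, 2,  4, 5,6.49,7 ]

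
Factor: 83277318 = 2^1 *3^1 * 13879553^1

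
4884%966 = 54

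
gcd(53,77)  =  1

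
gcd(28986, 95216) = 2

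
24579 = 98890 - 74311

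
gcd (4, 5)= 1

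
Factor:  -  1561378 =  - 2^1*7^1*13^1*23^1*373^1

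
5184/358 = 2592/179= 14.48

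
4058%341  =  307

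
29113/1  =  29113=29113.00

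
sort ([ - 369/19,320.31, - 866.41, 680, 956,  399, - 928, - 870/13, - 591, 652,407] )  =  [- 928, - 866.41, - 591 , - 870/13, - 369/19,320.31, 399,407, 652, 680,956 ]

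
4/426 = 2/213= 0.01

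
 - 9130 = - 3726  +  - 5404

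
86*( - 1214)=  - 104404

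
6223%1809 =796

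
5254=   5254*1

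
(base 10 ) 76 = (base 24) 34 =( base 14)56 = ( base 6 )204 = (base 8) 114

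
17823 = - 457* ( - 39)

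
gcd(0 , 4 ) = 4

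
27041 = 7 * 3863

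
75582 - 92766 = -17184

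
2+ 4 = 6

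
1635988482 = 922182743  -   -713805739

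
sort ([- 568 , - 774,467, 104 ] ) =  [ -774, - 568, 104,467]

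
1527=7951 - 6424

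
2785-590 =2195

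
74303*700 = 52012100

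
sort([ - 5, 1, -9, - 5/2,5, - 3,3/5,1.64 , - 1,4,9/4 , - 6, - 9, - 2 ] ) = [ - 9, - 9, - 6, - 5, - 3, - 5/2, - 2, - 1, 3/5,1,1.64,9/4,4,  5] 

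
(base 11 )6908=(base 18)1A0B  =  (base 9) 13412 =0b10001101111011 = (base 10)9083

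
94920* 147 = 13953240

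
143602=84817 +58785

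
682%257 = 168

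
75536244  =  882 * 85642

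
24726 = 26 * 951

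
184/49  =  184/49 = 3.76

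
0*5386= 0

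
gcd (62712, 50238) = 18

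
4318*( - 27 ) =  - 116586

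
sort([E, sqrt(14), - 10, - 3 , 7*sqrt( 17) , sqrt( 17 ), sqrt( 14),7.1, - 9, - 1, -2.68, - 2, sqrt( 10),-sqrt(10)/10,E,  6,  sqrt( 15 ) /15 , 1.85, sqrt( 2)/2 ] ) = [ - 10,  -  9, - 3, - 2.68  ,  -  2, - 1, - sqrt( 10) /10, sqrt (15 ) /15,sqrt( 2)/2, 1.85,  E,  E, sqrt( 10), sqrt( 14), sqrt( 14 ) , sqrt(17), 6, 7.1, 7*sqrt( 17) ] 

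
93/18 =31/6 = 5.17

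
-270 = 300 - 570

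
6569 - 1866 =4703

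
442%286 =156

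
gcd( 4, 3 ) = 1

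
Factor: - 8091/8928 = -29/32 = - 2^(- 5)*29^1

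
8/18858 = 4/9429 = 0.00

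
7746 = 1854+5892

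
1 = 1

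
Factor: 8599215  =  3^1*5^1*83^1*  6907^1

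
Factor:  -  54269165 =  -5^1* 10853833^1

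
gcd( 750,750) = 750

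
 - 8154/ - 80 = 101  +  37/40 = 101.92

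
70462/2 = 35231  =  35231.00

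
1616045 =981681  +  634364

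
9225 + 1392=10617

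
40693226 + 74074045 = 114767271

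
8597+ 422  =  9019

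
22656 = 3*7552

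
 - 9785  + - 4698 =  - 14483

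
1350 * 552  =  745200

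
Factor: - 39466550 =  - 2^1 *5^2*789331^1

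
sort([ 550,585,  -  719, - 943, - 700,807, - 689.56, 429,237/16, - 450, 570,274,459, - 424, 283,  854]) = [  -  943, - 719, - 700, - 689.56, - 450, - 424, 237/16,274,  283, 429, 459, 550,570, 585,807, 854]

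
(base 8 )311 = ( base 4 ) 3021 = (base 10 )201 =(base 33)63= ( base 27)7c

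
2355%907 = 541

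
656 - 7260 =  - 6604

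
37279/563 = 66 + 121/563 = 66.21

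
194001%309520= 194001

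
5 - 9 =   -  4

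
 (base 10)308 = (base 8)464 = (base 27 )BB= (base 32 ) 9k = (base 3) 102102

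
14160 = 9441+4719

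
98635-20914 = 77721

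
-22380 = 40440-62820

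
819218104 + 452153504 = 1271371608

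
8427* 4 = 33708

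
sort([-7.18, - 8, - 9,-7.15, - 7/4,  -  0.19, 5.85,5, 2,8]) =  [ - 9,-8, - 7.18,-7.15, -7/4,-0.19, 2,5, 5.85,8 ]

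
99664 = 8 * 12458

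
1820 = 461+1359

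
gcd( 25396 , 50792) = 25396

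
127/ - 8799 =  - 1 + 8672/8799= -  0.01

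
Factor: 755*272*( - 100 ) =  - 20536000= - 2^6 * 5^3*17^1*151^1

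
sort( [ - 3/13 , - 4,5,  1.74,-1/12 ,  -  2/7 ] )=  [  -  4, - 2/7, - 3/13, - 1/12,  1.74, 5]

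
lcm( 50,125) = 250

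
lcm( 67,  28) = 1876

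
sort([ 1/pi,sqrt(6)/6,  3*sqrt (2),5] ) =[ 1/pi, sqrt( 6)/6,3 *sqrt(2 ), 5 ]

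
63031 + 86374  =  149405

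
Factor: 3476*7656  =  26612256= 2^5*3^1* 11^2*29^1 *79^1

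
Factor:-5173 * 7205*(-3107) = 115802441755 = 5^1*7^1*11^1*13^1*131^1*239^1*739^1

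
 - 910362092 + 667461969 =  - 242900123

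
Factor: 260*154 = 40040 = 2^3*5^1*7^1*11^1*13^1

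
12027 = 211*57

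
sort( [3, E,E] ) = [E,E, 3]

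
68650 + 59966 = 128616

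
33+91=124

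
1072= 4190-3118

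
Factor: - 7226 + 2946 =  - 4280=- 2^3 *5^1*107^1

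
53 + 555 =608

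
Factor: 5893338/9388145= 2^1*3^1*5^ ( - 1)*11^1*13^( - 1)*97^(  -  1)*1489^( - 1 )*89293^1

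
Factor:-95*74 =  - 2^1*5^1*19^1*37^1 = -  7030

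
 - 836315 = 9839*( - 85) 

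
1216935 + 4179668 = 5396603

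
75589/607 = 75589/607 = 124.53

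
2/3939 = 2/3939 = 0.00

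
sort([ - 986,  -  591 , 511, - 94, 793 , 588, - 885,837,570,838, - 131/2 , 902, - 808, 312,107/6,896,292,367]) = [- 986, - 885, - 808,  -  591, - 94, - 131/2,107/6, 292,312,367, 511, 570,588,793,837, 838,896,  902] 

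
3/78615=1/26205 = 0.00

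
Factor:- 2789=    - 2789^1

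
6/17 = 6/17= 0.35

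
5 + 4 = 9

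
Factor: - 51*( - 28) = 1428 = 2^2*3^1*7^1 * 17^1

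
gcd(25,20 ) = 5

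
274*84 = 23016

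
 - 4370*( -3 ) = 13110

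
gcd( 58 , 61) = 1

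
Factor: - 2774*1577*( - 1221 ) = 2^1 * 3^1*11^1*19^2*37^1*73^1*83^1=   5341384158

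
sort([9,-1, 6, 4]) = [ - 1 , 4,6, 9 ] 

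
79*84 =6636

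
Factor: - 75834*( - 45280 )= 3433763520  =  2^6*3^2* 5^1 * 11^1 * 283^1*383^1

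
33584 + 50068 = 83652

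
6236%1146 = 506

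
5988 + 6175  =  12163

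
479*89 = 42631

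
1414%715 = 699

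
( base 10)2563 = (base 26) 3kf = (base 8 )5003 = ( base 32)2G3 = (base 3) 10111221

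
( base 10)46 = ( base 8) 56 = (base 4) 232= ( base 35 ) 1B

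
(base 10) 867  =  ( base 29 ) 10Q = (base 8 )1543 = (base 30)SR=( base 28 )12r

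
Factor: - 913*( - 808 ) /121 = 67064/11 =2^3 * 11^( - 1 )*83^1 * 101^1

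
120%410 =120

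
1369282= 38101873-36732591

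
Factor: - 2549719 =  - 31^1*233^1*353^1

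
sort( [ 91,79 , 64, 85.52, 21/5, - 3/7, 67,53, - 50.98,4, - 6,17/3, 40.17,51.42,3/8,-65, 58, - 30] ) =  [ - 65, -50.98,  -  30, - 6 ,-3/7,3/8, 4, 21/5, 17/3, 40.17, 51.42, 53, 58,  64, 67, 79,85.52,91]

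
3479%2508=971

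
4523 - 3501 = 1022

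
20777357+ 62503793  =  83281150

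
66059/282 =234 + 71/282 = 234.25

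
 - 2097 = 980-3077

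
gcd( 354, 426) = 6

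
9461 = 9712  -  251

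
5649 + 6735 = 12384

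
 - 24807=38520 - 63327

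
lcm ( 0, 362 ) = 0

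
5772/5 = 5772/5=1154.40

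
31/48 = 31/48 = 0.65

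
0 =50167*0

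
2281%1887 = 394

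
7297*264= 1926408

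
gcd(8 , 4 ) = 4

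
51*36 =1836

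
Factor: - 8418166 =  - 2^1 * 37^1*113759^1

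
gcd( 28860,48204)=156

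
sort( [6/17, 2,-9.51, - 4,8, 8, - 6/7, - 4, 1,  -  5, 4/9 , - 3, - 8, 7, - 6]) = [- 9.51 , - 8, - 6, - 5, - 4 , -4,  -  3,- 6/7,6/17,4/9 , 1,  2, 7,8, 8 ]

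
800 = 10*80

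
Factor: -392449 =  -23^1*113^1*151^1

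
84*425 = 35700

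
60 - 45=15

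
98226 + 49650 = 147876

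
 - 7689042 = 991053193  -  998742235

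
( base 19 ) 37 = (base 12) 54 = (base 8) 100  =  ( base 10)64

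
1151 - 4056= - 2905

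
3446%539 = 212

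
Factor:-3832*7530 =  - 28854960 = - 2^4*3^1*5^1*251^1*479^1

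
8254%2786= 2682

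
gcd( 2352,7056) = 2352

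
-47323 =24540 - 71863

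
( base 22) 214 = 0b1111100010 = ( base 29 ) 158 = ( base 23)1K5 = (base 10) 994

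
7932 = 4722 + 3210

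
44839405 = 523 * 85735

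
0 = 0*808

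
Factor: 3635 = 5^1*727^1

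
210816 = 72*2928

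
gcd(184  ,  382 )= 2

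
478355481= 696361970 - 218006489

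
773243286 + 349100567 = 1122343853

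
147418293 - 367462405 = - 220044112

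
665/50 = 133/10 = 13.30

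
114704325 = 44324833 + 70379492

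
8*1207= 9656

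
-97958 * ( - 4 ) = 391832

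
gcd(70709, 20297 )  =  1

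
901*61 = 54961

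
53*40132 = 2126996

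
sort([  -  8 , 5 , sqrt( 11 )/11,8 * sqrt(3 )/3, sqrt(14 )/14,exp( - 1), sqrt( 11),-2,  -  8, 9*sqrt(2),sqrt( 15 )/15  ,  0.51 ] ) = [ - 8, - 8, - 2, sqrt( 15)/15, sqrt( 14 )/14,  sqrt( 11)/11, exp( - 1 ),0.51,  sqrt (11),8*sqrt (3 ) /3,5 , 9*sqrt( 2)]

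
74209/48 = 1546 + 1/48 = 1546.02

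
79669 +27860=107529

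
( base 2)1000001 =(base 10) 65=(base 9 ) 72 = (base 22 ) 2L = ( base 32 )21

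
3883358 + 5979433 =9862791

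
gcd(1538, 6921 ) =769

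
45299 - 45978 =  - 679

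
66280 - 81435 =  - 15155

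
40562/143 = 40562/143 =283.65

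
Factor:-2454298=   -  2^1*7^1 * 11^1*15937^1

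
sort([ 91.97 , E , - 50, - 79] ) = [ - 79, - 50, E, 91.97] 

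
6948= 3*2316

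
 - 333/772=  - 1 + 439/772 =-0.43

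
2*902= 1804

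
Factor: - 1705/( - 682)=2^(- 1 )  *  5^1 = 5/2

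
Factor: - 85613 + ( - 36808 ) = -122421 = -3^1*13^1*43^1*73^1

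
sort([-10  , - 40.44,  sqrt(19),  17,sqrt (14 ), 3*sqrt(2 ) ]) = [ - 40.44, - 10,sqrt( 14),3 * sqrt( 2) , sqrt( 19),17 ] 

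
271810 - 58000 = 213810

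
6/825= 2/275 = 0.01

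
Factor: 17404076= 2^2 * 19^1*73^1*3137^1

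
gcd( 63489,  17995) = 1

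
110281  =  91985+18296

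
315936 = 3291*96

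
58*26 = 1508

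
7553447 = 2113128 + 5440319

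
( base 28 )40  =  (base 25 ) 4c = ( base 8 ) 160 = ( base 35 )37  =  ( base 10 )112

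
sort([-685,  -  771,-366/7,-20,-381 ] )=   [ - 771, -685, - 381,-366/7, -20 ]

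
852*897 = 764244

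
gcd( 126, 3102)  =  6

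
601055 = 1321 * 455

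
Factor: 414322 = 2^1*23^1*9007^1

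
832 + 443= 1275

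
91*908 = 82628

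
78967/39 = 2024  +  31/39 =2024.79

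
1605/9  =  178+1/3 = 178.33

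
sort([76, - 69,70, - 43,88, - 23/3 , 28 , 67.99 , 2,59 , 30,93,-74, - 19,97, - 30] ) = [ - 74, - 69,  -  43,- 30,-19, - 23/3 , 2 , 28 , 30,59 , 67.99, 70,76 , 88, 93,97 ] 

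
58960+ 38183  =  97143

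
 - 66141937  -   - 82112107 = 15970170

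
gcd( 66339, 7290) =729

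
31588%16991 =14597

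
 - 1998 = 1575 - 3573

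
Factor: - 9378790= - 2^1*5^1*389^1*2411^1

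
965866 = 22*43903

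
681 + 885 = 1566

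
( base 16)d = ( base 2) 1101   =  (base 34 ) d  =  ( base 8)15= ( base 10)13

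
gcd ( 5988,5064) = 12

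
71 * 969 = 68799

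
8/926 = 4/463  =  0.01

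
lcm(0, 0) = 0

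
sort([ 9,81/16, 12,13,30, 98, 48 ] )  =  [ 81/16, 9,  12,13, 30,48,98]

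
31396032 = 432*72676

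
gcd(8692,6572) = 212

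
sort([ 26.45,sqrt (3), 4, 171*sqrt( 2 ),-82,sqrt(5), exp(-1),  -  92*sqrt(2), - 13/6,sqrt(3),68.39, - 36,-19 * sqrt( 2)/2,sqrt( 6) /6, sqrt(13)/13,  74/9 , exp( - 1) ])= [  -  92* sqrt( 2) ,-82,-36, -19*sqrt(2 ) /2, - 13/6,sqrt( 13)/13,exp(-1),exp( - 1), sqrt(6 )/6,sqrt( 3 ),sqrt( 3),sqrt(5),4,74/9,26.45,68.39,171*sqrt( 2 ) ]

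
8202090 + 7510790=15712880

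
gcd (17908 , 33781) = 407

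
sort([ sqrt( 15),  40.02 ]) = [sqrt( 15 ),40.02] 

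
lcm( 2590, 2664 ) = 93240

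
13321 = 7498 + 5823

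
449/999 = 449/999 = 0.45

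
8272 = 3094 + 5178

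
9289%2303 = 77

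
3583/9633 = 3583/9633 = 0.37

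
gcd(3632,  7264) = 3632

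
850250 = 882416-32166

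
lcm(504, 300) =12600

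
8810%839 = 420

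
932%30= 2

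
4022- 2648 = 1374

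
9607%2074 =1311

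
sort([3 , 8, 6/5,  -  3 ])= [-3,6/5,3,8 ] 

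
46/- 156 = -1 + 55/78 = - 0.29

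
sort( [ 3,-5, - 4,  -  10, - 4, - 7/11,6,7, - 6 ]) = [-10, -6 ,-5, - 4, - 4, - 7/11, 3, 6,7]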